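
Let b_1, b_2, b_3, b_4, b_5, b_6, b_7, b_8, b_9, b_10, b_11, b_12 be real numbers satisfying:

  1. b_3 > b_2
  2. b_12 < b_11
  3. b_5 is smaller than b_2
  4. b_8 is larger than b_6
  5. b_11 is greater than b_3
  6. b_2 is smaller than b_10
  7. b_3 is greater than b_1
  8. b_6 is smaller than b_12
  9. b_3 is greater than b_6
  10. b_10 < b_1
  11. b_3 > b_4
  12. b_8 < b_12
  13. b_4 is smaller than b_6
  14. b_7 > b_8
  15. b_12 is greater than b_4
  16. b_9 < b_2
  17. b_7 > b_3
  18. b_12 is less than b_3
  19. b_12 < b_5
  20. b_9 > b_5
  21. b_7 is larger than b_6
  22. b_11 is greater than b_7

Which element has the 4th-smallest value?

b_12

The consecutive relations fix a unique order: b_4 < b_6 < b_8 < b_12 < b_5 < b_9 < b_2 < b_10 < b_1 < b_3 < b_7 < b_11.
Counting 4 from the smallest end gives b_12.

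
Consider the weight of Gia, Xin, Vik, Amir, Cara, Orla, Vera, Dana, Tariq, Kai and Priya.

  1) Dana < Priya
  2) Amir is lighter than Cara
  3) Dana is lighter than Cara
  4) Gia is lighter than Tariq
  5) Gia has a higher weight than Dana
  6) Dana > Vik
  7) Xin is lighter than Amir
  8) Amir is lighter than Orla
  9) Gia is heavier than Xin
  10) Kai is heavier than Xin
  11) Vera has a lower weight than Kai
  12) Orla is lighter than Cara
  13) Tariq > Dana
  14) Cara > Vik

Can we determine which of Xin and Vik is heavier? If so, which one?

Following every chain through Vik: above Vik we get Dana, Cara, Gia, Priya, Tariq.
Xin is not reached, and no chain runs the other way from Xin to Vik.
So the given relations leave the order of Vik and Xin undetermined.

undetermined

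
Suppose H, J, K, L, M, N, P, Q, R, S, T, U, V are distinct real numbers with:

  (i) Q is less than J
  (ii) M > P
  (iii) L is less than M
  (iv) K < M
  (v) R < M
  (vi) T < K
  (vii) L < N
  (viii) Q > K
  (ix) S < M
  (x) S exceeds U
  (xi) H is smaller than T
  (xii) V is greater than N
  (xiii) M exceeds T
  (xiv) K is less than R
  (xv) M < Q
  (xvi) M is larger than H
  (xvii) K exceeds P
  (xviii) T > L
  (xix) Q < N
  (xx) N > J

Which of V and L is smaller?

L

Chaining the given relations: L < T < K < R < M < Q < J < N < V.
So L < V; L is the smaller of the two.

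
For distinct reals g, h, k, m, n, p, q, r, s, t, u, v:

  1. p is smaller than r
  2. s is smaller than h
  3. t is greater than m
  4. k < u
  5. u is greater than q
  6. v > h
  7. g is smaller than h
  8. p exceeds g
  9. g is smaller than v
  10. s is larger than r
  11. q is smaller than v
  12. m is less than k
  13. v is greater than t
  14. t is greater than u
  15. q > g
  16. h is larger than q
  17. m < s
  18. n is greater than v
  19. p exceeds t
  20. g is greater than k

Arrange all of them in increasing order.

Each adjacent pair is fixed by a given relation: m < k; k < g; g < q; q < u; u < t; t < p; p < r; r < s; s < h; h < v; v < n. Chaining them end to end gives the full order.

m < k < g < q < u < t < p < r < s < h < v < n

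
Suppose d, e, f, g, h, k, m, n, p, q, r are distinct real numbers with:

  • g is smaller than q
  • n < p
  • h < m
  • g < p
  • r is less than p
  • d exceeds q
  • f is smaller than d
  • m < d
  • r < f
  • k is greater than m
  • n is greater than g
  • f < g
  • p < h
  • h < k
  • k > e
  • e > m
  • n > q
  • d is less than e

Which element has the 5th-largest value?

Piecing the relations together gives one ordering: r < f < g < q < n < p < h < m < d < e < k.
Counting 5 from the largest end gives h.

h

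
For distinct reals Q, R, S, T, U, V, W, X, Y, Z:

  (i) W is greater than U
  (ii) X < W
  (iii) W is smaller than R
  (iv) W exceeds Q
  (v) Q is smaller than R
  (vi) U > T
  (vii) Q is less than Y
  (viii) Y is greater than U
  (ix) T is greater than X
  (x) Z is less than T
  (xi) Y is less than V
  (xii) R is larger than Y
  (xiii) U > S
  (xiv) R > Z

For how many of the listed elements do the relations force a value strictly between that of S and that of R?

3

Chaining upward from S reaches: U, Y, V, W.
Chaining downward from R reaches: Z, Q, X, T, U, Y, W.
Strictly between S and R are those in both lists: U, Y, W — 3 elements.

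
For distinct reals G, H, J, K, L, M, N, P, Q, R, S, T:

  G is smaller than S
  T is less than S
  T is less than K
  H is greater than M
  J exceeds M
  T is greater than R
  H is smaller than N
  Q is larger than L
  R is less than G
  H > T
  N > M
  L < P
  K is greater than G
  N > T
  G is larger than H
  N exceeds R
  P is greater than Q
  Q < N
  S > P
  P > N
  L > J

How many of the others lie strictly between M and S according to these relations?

7

The relations place M below S. An element lies strictly between them when it is forced above M and also forced below S.
Above M: {J, L, H, Q, G, N, P, K}. Below S: {J, R, T, L, H, Q, G, N, P}.
Intersection: {J, L, H, Q, G, N, P} — 7.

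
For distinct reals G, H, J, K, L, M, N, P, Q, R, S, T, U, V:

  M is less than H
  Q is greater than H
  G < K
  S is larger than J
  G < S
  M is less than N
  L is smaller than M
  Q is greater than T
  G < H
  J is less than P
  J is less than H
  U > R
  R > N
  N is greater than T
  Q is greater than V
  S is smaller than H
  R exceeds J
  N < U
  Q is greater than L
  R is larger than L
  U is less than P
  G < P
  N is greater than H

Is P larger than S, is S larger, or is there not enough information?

P

S < H and H < N give S < N.
With N < R: S < H < N < R.
With R < U: S < H < N < R < U.
Then U < P extends the chain to P.
So P is larger.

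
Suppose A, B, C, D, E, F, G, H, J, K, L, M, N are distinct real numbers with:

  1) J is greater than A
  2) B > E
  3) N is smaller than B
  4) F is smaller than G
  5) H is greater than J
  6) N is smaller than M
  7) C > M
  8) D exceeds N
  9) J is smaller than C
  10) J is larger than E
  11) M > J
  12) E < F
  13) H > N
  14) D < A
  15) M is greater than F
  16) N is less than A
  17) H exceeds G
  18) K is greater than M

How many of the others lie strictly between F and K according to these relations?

1

Chaining upward from F reaches: G, M, H, C.
Chaining downward from K reaches: E, N, D, A, J, M.
Strictly between F and K are those in both lists: M — 1 element.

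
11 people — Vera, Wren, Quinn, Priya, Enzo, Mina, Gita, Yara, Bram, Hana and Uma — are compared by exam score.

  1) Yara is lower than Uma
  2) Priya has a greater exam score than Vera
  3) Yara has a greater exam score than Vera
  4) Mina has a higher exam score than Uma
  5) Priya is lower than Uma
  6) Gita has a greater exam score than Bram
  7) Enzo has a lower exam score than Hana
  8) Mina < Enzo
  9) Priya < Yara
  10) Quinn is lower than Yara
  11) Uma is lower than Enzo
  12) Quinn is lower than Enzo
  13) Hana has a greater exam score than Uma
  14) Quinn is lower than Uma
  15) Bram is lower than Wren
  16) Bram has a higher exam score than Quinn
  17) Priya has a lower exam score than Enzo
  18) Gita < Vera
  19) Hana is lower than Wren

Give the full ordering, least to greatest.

Each adjacent pair is fixed by a given relation: Quinn < Bram; Bram < Gita; Gita < Vera; Vera < Priya; Priya < Yara; Yara < Uma; Uma < Mina; Mina < Enzo; Enzo < Hana; Hana < Wren. Chaining them end to end gives the full order.

Quinn < Bram < Gita < Vera < Priya < Yara < Uma < Mina < Enzo < Hana < Wren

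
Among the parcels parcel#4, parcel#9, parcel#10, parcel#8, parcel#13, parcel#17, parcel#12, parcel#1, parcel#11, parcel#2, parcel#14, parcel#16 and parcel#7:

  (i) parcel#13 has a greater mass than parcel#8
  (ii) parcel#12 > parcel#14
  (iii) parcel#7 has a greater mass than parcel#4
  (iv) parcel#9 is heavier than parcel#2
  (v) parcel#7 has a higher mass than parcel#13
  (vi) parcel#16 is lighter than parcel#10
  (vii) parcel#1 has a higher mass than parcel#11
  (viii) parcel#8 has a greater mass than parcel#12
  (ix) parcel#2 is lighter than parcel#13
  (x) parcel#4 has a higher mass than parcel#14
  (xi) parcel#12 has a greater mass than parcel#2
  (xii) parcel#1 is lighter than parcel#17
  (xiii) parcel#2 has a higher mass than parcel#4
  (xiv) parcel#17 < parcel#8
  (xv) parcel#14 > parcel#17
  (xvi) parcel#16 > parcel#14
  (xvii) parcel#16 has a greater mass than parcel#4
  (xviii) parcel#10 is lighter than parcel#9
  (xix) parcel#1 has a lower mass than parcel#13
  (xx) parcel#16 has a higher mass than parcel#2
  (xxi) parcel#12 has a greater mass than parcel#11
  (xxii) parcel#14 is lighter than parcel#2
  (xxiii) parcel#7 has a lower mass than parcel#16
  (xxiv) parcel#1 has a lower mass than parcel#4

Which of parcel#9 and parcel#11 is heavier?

parcel#9

The relevant relations are parcel#11 < parcel#1; parcel#1 < parcel#17; parcel#17 < parcel#14; parcel#14 < parcel#4; parcel#4 < parcel#2; parcel#2 < parcel#12; parcel#12 < parcel#8; parcel#8 < parcel#13; parcel#13 < parcel#7; parcel#7 < parcel#16; parcel#16 < parcel#10; parcel#10 < parcel#9.
Together: parcel#11 < parcel#1 < parcel#17 < parcel#14 < parcel#4 < parcel#2 < parcel#12 < parcel#8 < parcel#13 < parcel#7 < parcel#16 < parcel#10 < parcel#9.
So parcel#11 < parcel#9; parcel#9 is the heavier of the two.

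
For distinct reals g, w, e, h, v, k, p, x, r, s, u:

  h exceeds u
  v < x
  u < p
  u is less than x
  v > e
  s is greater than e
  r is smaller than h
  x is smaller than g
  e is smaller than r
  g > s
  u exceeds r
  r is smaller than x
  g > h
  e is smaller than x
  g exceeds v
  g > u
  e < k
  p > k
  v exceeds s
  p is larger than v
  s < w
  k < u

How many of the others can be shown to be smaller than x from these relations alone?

6

Directly below x: e, r, v, u.
One step further: k, s (6 so far).
Nothing else is reachable below x; 6 in all.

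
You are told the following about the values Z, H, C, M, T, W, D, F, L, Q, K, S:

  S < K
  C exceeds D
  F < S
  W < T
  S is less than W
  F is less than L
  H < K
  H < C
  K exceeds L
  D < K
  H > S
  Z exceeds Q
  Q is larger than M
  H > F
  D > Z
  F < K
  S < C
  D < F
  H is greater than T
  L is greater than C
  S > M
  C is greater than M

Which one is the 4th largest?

The consecutive relations fix a unique order: M < Q < Z < D < F < S < W < T < H < C < L < K.
The 4th largest is H.

H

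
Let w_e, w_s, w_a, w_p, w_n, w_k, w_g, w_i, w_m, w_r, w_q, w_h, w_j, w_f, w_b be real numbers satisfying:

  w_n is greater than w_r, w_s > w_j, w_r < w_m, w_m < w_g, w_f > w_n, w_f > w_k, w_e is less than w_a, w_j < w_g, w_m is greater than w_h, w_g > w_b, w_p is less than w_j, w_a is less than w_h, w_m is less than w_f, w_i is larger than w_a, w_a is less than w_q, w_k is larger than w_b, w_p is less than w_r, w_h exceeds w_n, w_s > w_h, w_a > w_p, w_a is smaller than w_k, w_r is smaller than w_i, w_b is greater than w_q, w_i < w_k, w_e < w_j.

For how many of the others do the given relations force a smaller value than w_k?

The elements the relations force below w_k are w_e, w_p, w_r, w_a, w_q, w_b, w_i — no chain reaches any other.
That is 7.

7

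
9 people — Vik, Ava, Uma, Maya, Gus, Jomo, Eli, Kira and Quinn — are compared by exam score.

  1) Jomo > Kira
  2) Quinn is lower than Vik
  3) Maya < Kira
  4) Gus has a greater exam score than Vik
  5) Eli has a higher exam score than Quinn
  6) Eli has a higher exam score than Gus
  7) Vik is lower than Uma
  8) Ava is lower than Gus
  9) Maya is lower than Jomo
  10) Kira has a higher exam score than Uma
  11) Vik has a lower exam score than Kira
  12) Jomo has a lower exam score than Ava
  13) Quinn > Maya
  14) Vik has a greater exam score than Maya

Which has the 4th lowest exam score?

Uma

Chaining the given pairs: Maya < Quinn < Vik < Uma < Kira < Jomo < Ava < Gus < Eli.
Counting 4 from the smallest end gives Uma.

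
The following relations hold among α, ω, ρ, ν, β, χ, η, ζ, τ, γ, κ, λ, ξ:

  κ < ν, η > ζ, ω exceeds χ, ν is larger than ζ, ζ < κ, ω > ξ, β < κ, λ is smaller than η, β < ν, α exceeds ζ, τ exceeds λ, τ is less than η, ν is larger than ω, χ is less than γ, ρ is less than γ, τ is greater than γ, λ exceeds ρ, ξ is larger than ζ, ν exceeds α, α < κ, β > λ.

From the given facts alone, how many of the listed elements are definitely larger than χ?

5

From χ the given relations immediately reach γ, ω.
From those, τ, ν — 4 in total.
From those, η — 5 in total.
No other element is forced above χ by the given relations, so the count is 5.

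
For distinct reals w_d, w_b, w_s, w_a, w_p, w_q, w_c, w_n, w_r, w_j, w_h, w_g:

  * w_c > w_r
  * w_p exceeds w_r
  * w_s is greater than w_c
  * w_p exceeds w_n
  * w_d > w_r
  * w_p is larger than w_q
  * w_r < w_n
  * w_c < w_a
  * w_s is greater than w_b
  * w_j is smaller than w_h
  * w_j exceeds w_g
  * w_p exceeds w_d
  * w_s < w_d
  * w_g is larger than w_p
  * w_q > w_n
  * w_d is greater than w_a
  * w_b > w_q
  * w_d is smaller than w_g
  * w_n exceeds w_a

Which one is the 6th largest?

Piecing the relations together gives one ordering: w_r < w_c < w_a < w_n < w_q < w_b < w_s < w_d < w_p < w_g < w_j < w_h.
Counting 6 from the largest end gives w_s.

w_s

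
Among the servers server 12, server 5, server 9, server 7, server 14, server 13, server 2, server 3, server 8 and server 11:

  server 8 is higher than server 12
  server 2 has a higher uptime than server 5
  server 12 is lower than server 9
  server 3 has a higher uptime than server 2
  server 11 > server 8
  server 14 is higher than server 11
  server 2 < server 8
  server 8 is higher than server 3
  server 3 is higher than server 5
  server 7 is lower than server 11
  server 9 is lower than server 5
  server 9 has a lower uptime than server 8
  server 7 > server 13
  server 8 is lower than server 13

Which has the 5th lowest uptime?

Piecing the relations together gives one ordering: server 12 < server 9 < server 5 < server 2 < server 3 < server 8 < server 13 < server 7 < server 11 < server 14.
The 5th smallest is server 3.

server 3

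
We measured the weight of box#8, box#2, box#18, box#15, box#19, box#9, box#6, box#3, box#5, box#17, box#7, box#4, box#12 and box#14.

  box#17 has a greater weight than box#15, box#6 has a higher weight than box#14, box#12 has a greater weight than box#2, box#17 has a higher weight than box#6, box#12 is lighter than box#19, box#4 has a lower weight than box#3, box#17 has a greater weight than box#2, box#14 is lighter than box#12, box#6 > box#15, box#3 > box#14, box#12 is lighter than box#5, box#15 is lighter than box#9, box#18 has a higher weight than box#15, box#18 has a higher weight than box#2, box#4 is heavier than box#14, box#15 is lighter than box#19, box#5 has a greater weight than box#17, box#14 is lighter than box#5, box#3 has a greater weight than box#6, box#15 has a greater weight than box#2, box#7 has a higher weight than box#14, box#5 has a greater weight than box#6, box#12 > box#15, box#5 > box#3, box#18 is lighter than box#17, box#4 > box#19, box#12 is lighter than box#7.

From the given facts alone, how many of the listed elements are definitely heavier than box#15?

10

Directly above box#15: box#12, box#6, box#18, box#19, box#9, box#17.
One step further: box#7, box#4, box#3, box#5 (10 so far).
Nothing else is reachable above box#15; 10 in all.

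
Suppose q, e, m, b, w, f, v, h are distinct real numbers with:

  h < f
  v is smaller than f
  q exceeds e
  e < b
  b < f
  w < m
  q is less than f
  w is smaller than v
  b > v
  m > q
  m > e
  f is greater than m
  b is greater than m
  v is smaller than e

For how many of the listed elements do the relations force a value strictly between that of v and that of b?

Chaining upward from v reaches: e, q, m, f.
Chaining downward from b reaches: w, e, q, m.
Strictly between v and b are those in both lists: e, q, m — 3 elements.

3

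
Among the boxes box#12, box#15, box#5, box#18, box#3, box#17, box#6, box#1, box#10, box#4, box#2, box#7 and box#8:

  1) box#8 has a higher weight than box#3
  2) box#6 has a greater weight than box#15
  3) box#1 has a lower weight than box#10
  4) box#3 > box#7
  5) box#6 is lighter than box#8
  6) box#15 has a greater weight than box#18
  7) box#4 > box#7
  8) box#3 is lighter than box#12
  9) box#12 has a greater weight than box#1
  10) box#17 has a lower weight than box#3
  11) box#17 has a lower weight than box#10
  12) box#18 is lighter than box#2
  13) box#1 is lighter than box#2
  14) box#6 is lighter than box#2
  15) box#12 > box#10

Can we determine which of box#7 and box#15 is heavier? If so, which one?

undetermined

Following every chain through box#7: above box#7 we get box#3, box#4, box#12, box#8.
box#15 is not reached, and no chain runs the other way from box#15 to box#7.
So the given relations leave the order of box#7 and box#15 undetermined.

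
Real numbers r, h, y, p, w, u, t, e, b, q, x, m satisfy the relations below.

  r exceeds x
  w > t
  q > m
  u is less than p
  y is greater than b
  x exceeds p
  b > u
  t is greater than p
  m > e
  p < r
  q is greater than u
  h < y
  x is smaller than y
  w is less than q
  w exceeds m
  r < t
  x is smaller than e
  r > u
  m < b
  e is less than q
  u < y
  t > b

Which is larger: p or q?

q

Link the given pairs in sequence: p < x; x < e; e < m; m < b; b < t; t < w; w < q.
Together: p < x < e < m < b < t < w < q.
So p < q; q is the larger of the two.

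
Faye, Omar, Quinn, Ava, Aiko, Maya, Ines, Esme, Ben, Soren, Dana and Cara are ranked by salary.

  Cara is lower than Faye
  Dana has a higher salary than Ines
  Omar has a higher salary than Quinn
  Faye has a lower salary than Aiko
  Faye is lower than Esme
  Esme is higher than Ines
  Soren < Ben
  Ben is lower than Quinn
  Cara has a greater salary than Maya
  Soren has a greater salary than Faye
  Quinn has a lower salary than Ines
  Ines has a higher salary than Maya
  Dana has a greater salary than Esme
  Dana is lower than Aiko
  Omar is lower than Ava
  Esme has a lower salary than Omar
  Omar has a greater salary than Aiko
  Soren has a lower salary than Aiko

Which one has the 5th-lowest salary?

Chaining the given pairs: Maya < Cara < Faye < Soren < Ben < Quinn < Ines < Esme < Dana < Aiko < Omar < Ava.
The 5th smallest is Ben.

Ben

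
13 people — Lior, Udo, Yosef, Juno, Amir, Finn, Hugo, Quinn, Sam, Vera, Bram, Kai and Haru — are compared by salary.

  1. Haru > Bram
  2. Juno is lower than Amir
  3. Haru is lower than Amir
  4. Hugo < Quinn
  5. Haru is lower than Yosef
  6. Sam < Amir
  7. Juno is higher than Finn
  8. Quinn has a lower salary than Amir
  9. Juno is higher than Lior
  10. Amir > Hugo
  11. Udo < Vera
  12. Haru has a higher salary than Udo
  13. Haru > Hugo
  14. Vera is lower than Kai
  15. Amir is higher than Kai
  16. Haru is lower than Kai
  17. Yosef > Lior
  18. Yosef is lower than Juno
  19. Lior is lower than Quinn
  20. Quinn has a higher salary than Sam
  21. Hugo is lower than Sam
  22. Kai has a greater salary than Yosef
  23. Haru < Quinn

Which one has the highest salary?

Amir

Lior is not greatest since Lior < Quinn; Bram is not greatest since Bram < Haru; Hugo is not greatest since Hugo < Haru; Udo is not greatest since Udo < Haru; Finn is not greatest since Finn < Juno; Haru is not greatest since Haru < Quinn; Yosef is not greatest since Yosef < Kai; Sam is not greatest since Sam < Quinn; Vera is not greatest since Vera < Kai; Juno is not greatest since Juno < Amir; Quinn is not greatest since Quinn < Amir; Kai is not greatest since Kai < Amir.
Only Amir has nothing above it, so Amir is the highest salary.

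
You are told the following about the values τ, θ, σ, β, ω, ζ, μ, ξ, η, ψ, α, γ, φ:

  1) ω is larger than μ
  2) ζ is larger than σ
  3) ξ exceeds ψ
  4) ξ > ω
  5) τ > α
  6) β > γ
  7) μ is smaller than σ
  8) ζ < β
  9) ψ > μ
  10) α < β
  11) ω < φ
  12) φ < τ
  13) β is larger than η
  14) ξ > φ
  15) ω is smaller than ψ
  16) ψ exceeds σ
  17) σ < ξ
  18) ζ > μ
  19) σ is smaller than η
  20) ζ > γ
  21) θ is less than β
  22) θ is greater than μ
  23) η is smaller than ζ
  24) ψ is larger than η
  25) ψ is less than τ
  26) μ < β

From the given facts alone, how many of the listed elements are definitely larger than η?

Directly above η: ψ, ζ, β.
One step further: τ, ξ (5 so far).
Nothing else is reachable above η; 5 in all.

5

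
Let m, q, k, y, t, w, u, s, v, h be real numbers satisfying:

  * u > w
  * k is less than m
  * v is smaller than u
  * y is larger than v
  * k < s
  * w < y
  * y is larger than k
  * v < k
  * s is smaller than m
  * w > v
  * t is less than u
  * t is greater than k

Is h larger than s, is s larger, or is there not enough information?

undetermined

Following every chain through s: above s we get m; below s we get v, k.
h is not reached, and no chain runs the other way from h to s.
So the given relations leave the order of s and h undetermined.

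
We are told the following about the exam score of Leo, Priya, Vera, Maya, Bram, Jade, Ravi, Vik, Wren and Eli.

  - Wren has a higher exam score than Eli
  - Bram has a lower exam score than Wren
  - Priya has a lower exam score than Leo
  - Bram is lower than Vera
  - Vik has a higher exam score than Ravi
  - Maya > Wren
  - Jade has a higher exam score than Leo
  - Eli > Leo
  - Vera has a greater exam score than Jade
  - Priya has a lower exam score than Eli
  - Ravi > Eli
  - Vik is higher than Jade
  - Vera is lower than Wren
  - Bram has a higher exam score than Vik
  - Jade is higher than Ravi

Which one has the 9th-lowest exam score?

Wren

Chaining the given pairs: Priya < Leo < Eli < Ravi < Jade < Vik < Bram < Vera < Wren < Maya.
The 9th smallest is Wren.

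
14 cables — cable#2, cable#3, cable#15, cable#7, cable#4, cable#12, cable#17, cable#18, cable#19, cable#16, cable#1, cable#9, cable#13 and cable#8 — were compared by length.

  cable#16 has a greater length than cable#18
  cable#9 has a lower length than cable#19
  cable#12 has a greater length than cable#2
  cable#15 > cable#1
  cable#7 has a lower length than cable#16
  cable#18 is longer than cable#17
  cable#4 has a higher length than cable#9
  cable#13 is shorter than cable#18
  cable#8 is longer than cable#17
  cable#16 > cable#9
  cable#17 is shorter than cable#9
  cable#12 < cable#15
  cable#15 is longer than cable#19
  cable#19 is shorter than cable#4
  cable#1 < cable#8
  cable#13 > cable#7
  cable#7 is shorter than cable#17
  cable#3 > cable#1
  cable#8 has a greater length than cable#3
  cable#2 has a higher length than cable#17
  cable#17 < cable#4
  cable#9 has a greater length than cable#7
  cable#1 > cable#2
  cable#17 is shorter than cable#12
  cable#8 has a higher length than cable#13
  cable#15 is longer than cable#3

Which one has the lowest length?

cable#17 is not least since cable#7 < cable#17; cable#2 is not least since cable#17 < cable#2; cable#1 is not least since cable#2 < cable#1; cable#13 is not least since cable#7 < cable#13; cable#18 is not least since cable#13 < cable#18; cable#12 is not least since cable#17 < cable#12; cable#9 is not least since cable#7 < cable#9; cable#3 is not least since cable#1 < cable#3; cable#19 is not least since cable#9 < cable#19; cable#8 is not least since cable#1 < cable#8; cable#16 is not least since cable#7 < cable#16; cable#15 is not least since cable#12 < cable#15; cable#4 is not least since cable#9 < cable#4.
Only cable#7 has nothing below it, so cable#7 is the lowest length.

cable#7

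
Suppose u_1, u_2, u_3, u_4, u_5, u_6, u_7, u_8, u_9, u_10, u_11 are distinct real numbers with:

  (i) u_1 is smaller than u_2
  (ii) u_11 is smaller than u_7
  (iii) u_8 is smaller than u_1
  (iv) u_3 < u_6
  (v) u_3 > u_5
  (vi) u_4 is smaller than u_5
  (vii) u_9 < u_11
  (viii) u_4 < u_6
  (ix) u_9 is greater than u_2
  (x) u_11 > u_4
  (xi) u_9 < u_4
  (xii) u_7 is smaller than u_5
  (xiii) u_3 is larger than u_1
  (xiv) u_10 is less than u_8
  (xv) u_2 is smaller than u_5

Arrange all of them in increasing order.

The consecutive links are each given: u_10 < u_8; u_8 < u_1; u_1 < u_2; u_2 < u_9; u_9 < u_4; u_4 < u_11; u_11 < u_7; u_7 < u_5; u_5 < u_3; u_3 < u_6.

u_10 < u_8 < u_1 < u_2 < u_9 < u_4 < u_11 < u_7 < u_5 < u_3 < u_6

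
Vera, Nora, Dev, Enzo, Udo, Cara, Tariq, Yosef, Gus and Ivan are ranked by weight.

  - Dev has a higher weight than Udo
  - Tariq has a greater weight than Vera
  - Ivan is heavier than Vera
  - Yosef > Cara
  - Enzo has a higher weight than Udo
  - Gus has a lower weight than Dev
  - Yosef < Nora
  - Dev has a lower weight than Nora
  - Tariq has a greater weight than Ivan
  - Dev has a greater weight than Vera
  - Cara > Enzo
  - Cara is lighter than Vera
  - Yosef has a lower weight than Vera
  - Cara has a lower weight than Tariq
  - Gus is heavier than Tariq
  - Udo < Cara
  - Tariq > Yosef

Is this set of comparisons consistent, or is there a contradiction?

consistent

Every relation is compatible with Udo < Enzo < Cara < Yosef < Vera < Ivan < Tariq < Gus < Dev < Nora; the set is consistent.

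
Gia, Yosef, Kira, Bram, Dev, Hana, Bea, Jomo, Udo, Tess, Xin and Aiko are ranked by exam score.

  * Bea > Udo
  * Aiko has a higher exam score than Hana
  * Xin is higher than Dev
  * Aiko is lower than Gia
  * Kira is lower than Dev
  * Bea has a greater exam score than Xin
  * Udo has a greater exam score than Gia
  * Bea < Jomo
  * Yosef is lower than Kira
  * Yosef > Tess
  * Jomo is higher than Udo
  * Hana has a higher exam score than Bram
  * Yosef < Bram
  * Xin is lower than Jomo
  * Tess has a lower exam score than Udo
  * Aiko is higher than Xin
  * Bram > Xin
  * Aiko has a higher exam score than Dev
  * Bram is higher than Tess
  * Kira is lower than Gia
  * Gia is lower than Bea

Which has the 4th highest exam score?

Chaining the given pairs: Tess < Yosef < Kira < Dev < Xin < Bram < Hana < Aiko < Gia < Udo < Bea < Jomo.
Counting 4 from the largest end gives Gia.

Gia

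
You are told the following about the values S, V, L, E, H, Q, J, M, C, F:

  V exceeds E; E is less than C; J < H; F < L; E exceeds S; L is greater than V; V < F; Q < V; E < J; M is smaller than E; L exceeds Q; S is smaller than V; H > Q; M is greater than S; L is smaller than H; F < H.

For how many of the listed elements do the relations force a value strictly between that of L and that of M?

3

Chaining upward from M reaches: E, V, F, J, C, H.
Chaining downward from L reaches: S, Q, E, V, F.
Strictly between M and L are those in both lists: E, V, F — 3 elements.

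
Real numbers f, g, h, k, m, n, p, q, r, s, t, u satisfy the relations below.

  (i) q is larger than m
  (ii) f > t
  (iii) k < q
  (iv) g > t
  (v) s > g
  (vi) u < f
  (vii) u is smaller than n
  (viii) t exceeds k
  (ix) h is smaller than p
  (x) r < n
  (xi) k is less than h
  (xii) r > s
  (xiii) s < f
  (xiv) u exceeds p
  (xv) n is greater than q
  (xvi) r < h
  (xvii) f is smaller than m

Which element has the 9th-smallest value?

f

Piecing the relations together gives one ordering: k < t < g < s < r < h < p < u < f < m < q < n.
Counting 9 from the smallest end gives f.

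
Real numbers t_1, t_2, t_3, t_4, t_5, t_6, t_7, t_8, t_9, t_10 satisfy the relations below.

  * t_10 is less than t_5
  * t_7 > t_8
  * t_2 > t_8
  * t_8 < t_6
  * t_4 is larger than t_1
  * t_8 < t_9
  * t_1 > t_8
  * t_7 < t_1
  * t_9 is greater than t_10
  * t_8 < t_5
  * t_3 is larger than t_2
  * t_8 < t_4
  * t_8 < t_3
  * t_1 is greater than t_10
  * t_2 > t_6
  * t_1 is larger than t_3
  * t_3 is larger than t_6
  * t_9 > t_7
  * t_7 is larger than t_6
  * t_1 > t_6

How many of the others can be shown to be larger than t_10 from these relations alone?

The elements the relations force above t_10 are t_1, t_9, t_4, t_5 — no chain reaches any other.
That is 4.

4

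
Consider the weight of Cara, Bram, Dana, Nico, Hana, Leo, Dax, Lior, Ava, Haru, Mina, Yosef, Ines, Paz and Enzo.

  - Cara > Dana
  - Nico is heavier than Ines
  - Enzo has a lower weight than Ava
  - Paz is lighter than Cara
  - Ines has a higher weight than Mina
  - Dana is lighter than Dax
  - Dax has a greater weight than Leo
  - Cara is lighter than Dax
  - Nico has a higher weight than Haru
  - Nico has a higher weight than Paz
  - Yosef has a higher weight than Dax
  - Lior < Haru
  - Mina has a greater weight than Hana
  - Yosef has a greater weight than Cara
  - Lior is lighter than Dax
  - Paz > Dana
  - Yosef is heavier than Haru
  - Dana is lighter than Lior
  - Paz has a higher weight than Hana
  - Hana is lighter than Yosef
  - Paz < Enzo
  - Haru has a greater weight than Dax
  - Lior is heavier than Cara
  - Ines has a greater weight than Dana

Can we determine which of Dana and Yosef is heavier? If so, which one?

Chaining the given relations: Dana < Paz < Cara < Lior < Haru < Yosef.
So Yosef is heavier.

Yosef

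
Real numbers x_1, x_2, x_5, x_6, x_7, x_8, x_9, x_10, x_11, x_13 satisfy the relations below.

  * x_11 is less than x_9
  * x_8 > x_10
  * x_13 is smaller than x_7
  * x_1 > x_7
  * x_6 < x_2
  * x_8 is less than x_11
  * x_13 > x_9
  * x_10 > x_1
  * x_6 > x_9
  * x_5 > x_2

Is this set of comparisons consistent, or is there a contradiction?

Chaining the given relations yields x_13 < x_7 < x_1 < x_10 < x_8 < x_11 < x_9, so x_13 < x_9. But one relation states x_9 < x_13. These cannot both hold.

inconsistent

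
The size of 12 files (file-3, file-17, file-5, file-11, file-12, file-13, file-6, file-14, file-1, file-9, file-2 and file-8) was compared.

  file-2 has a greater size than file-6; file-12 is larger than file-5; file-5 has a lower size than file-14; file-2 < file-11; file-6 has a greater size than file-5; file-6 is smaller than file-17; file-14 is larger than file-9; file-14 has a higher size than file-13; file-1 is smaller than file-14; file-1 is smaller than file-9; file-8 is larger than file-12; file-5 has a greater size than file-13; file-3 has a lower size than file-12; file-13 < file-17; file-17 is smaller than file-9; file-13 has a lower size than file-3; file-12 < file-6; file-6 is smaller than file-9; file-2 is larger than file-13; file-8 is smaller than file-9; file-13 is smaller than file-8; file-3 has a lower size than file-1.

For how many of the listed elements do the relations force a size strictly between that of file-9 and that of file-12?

The relations place file-12 below file-9. An element lies strictly between them when it is forced above file-12 and also forced below file-9.
Above file-12: {file-6, file-2, file-8, file-11, file-17, file-14}. Below file-9: {file-13, file-5, file-3, file-1, file-6, file-8, file-17}.
Intersection: {file-6, file-8, file-17} — 3.

3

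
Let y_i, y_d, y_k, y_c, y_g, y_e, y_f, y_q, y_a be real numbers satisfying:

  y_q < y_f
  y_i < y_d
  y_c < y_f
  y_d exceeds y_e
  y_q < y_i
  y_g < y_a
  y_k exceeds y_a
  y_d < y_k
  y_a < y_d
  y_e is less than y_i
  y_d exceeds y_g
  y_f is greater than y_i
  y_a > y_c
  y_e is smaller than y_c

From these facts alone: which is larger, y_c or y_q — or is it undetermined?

Following every chain through y_q: above y_q we get y_i, y_d, y_k, y_f.
y_c is not reached, and no chain runs the other way from y_c to y_q.
So the given relations leave the order of y_q and y_c undetermined.

undetermined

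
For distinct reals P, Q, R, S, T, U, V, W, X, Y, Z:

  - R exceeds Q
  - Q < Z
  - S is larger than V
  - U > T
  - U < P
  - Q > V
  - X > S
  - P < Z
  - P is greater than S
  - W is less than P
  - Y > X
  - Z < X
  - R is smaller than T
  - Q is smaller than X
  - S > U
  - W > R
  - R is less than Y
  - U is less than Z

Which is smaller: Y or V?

Link the given pairs in sequence: V < Q; Q < R; R < T; T < U; U < S; S < P; P < Z; Z < X; X < Y.
Together: V < Q < R < T < U < S < P < Z < X < Y.
So V < Y; V is the smaller of the two.

V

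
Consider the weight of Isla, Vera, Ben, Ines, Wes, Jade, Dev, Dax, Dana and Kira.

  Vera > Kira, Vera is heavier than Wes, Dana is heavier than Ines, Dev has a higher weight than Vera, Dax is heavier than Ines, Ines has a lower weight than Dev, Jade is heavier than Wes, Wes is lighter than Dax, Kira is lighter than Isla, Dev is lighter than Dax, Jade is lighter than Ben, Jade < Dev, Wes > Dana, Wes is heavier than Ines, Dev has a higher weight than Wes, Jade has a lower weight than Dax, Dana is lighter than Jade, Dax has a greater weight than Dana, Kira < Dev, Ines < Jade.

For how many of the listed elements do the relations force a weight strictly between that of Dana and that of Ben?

The relations place Dana below Ben. An element lies strictly between them when it is forced above Dana and also forced below Ben.
Above Dana: {Wes, Jade, Vera, Dev, Dax}. Below Ben: {Ines, Wes, Jade}.
Intersection: {Wes, Jade} — 2.

2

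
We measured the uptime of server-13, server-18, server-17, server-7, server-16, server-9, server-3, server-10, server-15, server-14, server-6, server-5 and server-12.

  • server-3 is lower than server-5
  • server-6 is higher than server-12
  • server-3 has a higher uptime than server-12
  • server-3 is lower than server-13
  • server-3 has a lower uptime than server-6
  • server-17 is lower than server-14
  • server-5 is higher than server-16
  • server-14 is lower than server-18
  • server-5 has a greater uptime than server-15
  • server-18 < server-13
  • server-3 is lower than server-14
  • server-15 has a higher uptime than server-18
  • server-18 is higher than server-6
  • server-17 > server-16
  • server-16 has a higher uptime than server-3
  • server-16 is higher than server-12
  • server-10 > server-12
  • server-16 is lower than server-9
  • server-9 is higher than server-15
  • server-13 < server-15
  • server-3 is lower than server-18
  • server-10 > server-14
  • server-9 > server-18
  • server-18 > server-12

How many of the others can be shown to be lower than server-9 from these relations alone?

9

From server-9 the given relations immediately reach server-16, server-18, server-15.
From those, server-12, server-3, server-6, server-14, server-13 — 8 in total.
From those, server-17 — 9 in total.
Nothing else is reachable below server-9; 9 in all.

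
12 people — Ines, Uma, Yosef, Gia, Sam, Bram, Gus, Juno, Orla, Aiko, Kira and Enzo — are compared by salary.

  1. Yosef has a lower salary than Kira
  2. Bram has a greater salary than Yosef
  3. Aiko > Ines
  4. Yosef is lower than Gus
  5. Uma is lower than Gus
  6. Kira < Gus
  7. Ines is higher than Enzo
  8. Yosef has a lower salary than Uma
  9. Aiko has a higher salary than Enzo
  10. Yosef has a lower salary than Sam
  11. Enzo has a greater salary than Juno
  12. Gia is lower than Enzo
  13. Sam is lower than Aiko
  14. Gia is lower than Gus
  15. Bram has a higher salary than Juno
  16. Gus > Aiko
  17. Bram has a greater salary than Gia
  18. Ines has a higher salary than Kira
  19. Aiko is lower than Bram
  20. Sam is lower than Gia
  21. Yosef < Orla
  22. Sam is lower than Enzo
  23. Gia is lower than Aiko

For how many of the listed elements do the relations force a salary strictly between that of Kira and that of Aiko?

1

The relations place Kira below Aiko. An element lies strictly between them when it is forced above Kira and also forced below Aiko.
Above Kira: {Ines, Gus, Bram}. Below Aiko: {Yosef, Sam, Juno, Gia, Enzo, Ines}.
Intersection: {Ines} — 1.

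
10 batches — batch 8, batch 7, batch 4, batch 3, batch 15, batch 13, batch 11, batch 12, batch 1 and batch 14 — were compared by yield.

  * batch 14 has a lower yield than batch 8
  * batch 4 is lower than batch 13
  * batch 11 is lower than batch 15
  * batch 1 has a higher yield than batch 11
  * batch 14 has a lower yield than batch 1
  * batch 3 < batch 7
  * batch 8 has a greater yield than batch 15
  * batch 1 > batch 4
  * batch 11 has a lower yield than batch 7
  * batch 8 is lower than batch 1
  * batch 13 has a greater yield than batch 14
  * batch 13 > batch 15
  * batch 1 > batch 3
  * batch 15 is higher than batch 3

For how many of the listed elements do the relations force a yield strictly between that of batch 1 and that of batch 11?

Chaining upward from batch 11 reaches: batch 7, batch 15, batch 8, batch 13.
Chaining downward from batch 1 reaches: batch 3, batch 15, batch 14, batch 8, batch 4.
Strictly between batch 11 and batch 1 are those in both lists: batch 15, batch 8 — 2 elements.

2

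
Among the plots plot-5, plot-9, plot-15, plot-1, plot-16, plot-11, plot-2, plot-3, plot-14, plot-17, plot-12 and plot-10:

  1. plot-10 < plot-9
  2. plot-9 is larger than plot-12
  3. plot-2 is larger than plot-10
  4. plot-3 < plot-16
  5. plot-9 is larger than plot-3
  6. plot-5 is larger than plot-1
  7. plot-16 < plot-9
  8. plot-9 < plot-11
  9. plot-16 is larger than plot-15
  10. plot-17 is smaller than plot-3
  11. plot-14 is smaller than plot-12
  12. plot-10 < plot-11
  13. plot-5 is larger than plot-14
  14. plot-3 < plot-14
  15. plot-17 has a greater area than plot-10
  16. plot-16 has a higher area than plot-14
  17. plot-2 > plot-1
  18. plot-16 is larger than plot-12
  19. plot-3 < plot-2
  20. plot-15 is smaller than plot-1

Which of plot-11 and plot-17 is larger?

Link the given pairs in sequence: plot-17 < plot-3; plot-3 < plot-14; plot-14 < plot-12; plot-12 < plot-16; plot-16 < plot-9; plot-9 < plot-11.
Chaining these gives plot-17 < plot-3 < plot-14 < plot-12 < plot-16 < plot-9 < plot-11.
So plot-17 < plot-11; plot-11 is the larger of the two.

plot-11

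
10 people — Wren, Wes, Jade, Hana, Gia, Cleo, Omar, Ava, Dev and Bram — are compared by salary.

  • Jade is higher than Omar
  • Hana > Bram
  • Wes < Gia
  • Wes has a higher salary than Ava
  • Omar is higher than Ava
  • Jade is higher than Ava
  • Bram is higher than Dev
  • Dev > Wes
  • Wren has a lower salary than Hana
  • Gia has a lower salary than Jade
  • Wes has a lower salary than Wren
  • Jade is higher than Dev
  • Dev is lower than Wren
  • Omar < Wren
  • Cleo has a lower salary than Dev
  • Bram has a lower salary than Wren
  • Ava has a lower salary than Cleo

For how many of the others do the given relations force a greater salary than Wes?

The elements the relations force above Wes are Gia, Dev, Bram, Wren, Hana, Jade — no chain reaches any other.
That is 6.

6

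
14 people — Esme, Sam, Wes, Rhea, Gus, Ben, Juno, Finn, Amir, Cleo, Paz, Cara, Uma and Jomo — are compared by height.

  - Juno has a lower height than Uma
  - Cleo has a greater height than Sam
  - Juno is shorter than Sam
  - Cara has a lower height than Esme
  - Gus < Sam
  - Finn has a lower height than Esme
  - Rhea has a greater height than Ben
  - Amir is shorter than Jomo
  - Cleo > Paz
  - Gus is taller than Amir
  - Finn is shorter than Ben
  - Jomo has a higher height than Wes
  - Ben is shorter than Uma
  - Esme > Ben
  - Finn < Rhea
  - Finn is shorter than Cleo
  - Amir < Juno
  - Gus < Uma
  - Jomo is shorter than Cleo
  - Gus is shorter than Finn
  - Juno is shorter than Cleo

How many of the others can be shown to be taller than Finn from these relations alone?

Directly above Finn: Ben, Rhea, Esme, Cleo.
One step further: Uma (5 so far).
Nothing else is reachable above Finn; 5 in all.

5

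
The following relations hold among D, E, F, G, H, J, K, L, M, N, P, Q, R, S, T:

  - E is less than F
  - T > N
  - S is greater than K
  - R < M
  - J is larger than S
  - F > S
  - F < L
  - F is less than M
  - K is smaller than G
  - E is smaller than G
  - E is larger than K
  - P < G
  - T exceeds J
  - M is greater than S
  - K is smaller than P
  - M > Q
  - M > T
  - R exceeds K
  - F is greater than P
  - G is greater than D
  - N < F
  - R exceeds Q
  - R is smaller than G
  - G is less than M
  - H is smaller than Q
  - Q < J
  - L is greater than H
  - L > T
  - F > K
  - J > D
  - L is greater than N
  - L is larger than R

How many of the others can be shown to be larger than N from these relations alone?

Directly above N: T, F, L.
One step further: M (4 so far).
No other element is forced above N by the given relations, so the count is 4.

4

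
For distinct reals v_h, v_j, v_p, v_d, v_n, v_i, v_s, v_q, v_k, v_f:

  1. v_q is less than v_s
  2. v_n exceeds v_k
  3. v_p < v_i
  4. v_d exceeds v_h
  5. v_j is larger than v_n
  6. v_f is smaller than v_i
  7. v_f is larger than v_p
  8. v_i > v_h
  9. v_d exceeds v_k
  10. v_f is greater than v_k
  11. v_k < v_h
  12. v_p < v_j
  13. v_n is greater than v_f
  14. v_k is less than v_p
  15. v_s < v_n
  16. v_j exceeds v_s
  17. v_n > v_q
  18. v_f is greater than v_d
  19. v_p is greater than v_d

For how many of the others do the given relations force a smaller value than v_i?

5

Directly below v_i: v_h, v_p, v_f.
One step further: v_k, v_d (5 so far).
Nothing else is reachable below v_i; 5 in all.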